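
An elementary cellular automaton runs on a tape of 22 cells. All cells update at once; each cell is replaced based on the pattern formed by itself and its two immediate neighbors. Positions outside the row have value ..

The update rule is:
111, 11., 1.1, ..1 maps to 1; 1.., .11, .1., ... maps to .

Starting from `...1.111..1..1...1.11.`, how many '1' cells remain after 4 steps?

8

..1.1.11.1..1...1.1.1.
.1.1.1.11..1...1.1.1..
1.1.1.1.1.1...1.1.1...
.1.1.1.1.1...1.1.1....
count of 1: 8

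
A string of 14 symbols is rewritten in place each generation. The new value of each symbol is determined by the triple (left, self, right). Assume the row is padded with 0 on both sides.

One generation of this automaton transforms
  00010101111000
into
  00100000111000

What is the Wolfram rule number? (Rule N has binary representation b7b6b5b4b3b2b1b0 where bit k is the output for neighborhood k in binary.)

194

position 8: 111 → 1  (bit 7 = 1)
position 10: 110 → 1  (bit 6 = 1)
position 4: 101 → 0  (bit 5 = 0)
position 11: 100 → 0  (bit 4 = 0)
position 7: 011 → 0  (bit 3 = 0)
position 3: 010 → 0  (bit 2 = 0)
position 2: 001 → 1  (bit 1 = 1)
position 0: 000 → 0  (bit 0 = 0)
bits b7..b0 = 11000010 = 194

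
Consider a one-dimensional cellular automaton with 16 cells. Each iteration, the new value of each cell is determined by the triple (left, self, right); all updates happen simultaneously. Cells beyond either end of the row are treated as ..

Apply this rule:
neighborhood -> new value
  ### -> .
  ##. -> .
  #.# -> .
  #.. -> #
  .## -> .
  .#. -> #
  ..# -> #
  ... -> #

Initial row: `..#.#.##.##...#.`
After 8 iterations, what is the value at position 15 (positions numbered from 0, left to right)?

iteration 1: ###.#......#####
iteration 2: ....#######.....
iteration 3: ####.......#####
iteration 4: ....#######.....  (repeats iteration 2; period 2)
iteration 8: ....#######.....
position 15 holds .

.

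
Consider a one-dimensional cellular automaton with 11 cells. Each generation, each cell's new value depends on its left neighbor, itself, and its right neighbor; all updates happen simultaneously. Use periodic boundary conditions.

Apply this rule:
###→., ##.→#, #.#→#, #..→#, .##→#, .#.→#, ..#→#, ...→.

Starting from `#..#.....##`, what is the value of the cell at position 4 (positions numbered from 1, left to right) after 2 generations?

generation 1: #####...##.
generation 2: #...##.####
position 4 holds .

.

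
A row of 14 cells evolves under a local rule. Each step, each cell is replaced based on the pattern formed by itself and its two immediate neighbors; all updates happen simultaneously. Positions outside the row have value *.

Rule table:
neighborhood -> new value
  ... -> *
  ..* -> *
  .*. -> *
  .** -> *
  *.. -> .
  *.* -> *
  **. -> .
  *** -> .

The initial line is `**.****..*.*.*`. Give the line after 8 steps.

.***...**..***

..**....******
.**..****.....
**..**....****
...**..****...
.***..**....**
**...**..****.
...***..**...*
.***...**..***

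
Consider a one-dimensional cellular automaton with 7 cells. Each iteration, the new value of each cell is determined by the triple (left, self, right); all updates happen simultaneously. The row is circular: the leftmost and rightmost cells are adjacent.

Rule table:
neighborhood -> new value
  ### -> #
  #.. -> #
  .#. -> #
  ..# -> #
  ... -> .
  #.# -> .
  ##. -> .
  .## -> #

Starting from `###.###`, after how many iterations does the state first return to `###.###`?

iteration 1: ##..###
iteration 2: #.#####
iteration 3: ..#####
iteration 4: ######.
iteration 5: #####..
iteration 6: ####.##
iteration 7: ###..##
iteration 8: ##.####
iteration 9: #..####
iteration 10: .######
iteration 11: .#####.
iteration 12: #####.#
iteration 13: ####..#
iteration 14: ###.###

14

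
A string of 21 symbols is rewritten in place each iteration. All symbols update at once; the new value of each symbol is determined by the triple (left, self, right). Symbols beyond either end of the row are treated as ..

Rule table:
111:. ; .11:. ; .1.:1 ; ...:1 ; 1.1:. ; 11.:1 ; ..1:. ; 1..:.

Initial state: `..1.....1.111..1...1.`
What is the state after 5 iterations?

iteration 1: 1.1.111.1...1..1.1.1.
iteration 2: 1.1...1.1.1.1..1.1.1.
iteration 3: 1.1.1.1.1.1.1..1.1.1.
iteration 4: 1.1.1.1.1.1.1..1.1.1.  (fixed point — unchanged through iteration 5)

1.1.1.1.1.1.1..1.1.1.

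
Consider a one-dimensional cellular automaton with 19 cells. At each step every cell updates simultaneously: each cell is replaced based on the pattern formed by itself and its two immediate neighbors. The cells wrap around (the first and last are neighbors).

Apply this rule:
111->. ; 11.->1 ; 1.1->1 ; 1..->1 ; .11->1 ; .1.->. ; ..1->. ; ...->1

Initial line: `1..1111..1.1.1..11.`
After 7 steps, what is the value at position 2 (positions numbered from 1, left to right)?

1

.1.1..11..1.1.1.111
1.1.1.111..1.1.11.1
11.1.11.11..1.11111
.11.1111111..11....
.1111.....11.111111
11..11111.1111....1
.11.1...111..1111.1
position 2 holds 1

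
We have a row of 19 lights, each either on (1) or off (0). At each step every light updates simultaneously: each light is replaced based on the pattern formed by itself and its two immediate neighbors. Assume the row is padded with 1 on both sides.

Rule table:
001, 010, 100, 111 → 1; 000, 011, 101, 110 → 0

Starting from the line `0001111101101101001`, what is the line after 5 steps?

1111010011111100101

step 1: 1010111000000001110
step 2: 0010010100000010100
step 3: 1111110110000110111
step 4: 1111100001001000011
step 5: 1111010011111100101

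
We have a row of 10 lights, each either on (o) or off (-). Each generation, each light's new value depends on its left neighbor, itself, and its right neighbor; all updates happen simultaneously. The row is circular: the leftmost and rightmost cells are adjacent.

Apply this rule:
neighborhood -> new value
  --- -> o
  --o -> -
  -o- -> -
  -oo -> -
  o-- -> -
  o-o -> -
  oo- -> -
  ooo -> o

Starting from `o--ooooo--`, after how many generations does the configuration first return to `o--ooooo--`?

generation 1: ----ooo---
generation 2: ooo--o--oo
generation 3: oo-------o
generation 4: o--ooooo--

4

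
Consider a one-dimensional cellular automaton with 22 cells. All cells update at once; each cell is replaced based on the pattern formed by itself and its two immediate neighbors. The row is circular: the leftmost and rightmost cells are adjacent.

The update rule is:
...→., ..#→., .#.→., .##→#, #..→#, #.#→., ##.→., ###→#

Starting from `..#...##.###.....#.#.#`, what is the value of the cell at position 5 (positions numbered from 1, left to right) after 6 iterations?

.

#..#..#..##.#.........
.#..#..#.#...#........
..#..#....#...#.......
...#..#....#...#......
....#..#....#...#.....
.....#..#....#...#....
position 5 holds .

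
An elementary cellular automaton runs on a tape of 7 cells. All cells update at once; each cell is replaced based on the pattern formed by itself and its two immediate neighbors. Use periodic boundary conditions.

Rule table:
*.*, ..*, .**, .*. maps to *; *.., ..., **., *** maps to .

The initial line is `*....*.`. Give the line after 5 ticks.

*...***
...**..
..**...
.**....
**.....

**.....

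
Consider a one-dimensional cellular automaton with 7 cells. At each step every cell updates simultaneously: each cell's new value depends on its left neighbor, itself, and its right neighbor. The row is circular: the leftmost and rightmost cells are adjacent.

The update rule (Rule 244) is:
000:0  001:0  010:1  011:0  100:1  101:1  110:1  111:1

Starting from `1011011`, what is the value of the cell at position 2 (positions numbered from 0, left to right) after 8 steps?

0

1101101
1110110
0111011
1011101
1101110
0110111
1011011  (repeats step 0; period 7)
step 8: 1101101
position 2 holds 0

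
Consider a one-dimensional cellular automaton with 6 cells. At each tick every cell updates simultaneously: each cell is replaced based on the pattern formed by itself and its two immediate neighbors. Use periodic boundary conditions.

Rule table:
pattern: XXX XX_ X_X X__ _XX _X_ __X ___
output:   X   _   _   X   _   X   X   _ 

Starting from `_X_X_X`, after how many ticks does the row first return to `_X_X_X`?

_X_X_X

1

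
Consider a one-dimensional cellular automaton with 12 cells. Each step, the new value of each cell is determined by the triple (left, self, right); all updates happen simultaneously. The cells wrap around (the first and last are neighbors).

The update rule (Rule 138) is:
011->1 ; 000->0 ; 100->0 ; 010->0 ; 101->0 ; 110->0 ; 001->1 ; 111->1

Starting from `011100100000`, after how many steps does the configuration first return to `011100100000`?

12

111001000000
110010000001
100100000011
001000000111
010000001110
100000011100
000000111001
000001110010
000011100100
000111001000
001110010000
011100100000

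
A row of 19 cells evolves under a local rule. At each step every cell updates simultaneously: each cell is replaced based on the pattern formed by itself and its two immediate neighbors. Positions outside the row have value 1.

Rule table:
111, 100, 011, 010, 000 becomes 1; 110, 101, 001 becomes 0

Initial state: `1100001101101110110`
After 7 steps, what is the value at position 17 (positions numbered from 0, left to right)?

0

1011101001001100100
0011001101101010110
1010101001001010100
0010101101101010110
1010101001001010100  (repeats step 3; period 2)
step 7: 1010101001001010100
position 17 holds 0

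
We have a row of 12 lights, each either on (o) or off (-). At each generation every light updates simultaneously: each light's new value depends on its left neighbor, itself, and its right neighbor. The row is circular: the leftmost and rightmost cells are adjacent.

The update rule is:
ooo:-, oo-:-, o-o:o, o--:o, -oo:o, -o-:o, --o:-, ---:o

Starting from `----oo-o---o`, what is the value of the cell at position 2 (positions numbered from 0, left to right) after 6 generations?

ooo-o-oooo-o
---oooo---oo
oo-o---oo-o-
o-oooo-o-ooo
-oo---oooo--
-o-oo-o---oo
position 2 holds -

-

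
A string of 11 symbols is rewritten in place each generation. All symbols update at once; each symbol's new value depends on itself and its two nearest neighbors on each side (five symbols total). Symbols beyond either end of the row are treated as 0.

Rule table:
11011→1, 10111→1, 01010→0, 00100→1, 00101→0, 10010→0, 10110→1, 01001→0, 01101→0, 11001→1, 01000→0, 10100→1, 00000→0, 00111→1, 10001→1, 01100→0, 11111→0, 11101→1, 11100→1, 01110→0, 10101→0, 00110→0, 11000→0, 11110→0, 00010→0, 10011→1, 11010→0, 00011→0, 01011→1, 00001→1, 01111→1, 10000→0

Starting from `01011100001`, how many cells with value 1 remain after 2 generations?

generation 1: 00110100101
generation 2: 10000100001
count of 1: 3

3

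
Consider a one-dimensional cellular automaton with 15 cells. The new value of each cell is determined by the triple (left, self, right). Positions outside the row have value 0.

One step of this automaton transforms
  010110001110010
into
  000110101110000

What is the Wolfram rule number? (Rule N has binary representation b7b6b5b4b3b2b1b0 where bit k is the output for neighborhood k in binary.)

201

position 9: 111 → 1  (bit 7 = 1)
position 4: 110 → 1  (bit 6 = 1)
position 2: 101 → 0  (bit 5 = 0)
position 5: 100 → 0  (bit 4 = 0)
position 3: 011 → 1  (bit 3 = 1)
position 1: 010 → 0  (bit 2 = 0)
position 0: 001 → 0  (bit 1 = 0)
position 6: 000 → 1  (bit 0 = 1)
bits b7..b0 = 11001001 = 201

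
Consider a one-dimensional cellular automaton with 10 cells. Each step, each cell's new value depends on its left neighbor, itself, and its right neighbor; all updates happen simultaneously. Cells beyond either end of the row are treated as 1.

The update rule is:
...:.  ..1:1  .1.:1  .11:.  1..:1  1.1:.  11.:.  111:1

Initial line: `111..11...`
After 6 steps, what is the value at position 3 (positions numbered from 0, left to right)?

11.11..1.1
1....111..
.1..1.1.11
.1111.1..1
..11..111.
11..11.1..
position 3 holds .

.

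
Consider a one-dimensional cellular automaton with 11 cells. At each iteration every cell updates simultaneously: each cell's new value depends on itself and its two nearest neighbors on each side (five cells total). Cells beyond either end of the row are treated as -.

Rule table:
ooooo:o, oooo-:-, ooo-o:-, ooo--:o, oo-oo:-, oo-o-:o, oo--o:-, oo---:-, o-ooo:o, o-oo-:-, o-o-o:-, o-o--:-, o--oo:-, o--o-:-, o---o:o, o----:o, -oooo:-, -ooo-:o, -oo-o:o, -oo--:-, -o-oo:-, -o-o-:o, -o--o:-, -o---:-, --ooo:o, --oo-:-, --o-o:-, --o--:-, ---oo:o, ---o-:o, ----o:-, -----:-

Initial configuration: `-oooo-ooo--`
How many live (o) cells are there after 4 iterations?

oo----ooo-o
---o-ooo-o-
--o--oo-o--
-o----oo--o
count of o: 4

4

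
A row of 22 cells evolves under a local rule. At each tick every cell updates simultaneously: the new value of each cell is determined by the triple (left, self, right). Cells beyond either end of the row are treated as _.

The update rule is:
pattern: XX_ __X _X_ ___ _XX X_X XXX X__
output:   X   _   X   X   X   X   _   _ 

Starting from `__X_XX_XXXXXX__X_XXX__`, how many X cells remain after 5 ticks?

X_XXXXXX____X__XXX_X_X
XXX____X_XX_X__X_XXXXX
X_X_XX_XXXXXX__XXX___X
XXXXXXXX____X__X_X_X_X
X______X_XX_X__XXXXXXX
count of X: 12

12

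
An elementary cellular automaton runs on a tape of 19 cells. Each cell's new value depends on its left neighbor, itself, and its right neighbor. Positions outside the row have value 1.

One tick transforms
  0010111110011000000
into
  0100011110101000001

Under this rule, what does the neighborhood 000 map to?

0

At position 14 the neighborhood is 000; the next row has 0 there.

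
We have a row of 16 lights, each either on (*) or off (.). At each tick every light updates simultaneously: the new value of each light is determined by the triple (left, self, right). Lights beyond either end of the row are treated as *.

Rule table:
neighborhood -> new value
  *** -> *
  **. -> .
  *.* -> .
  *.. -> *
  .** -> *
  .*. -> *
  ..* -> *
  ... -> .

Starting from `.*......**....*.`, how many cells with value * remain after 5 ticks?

12

.**....**.*..**.
.*.*..**..****..
.*.****.*****.**
.*.***..****..**
.*.**.*****.****
count of *: 12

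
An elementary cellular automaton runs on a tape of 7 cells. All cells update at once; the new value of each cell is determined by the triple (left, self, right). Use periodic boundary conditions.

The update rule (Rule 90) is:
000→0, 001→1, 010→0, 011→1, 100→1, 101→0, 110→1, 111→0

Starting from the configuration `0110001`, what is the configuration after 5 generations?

0111010
1101001
0100111
0011101
1110100

1110100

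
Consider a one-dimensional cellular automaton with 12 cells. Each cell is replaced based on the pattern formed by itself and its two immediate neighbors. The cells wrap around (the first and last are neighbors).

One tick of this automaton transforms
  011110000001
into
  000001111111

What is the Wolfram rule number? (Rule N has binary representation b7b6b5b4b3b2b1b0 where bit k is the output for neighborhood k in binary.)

23

position 2: 111 → 0  (bit 7 = 0)
position 4: 110 → 0  (bit 6 = 0)
position 0: 101 → 0  (bit 5 = 0)
position 5: 100 → 1  (bit 4 = 1)
position 1: 011 → 0  (bit 3 = 0)
position 11: 010 → 1  (bit 2 = 1)
position 10: 001 → 1  (bit 1 = 1)
position 6: 000 → 1  (bit 0 = 1)
bits b7..b0 = 00010111 = 23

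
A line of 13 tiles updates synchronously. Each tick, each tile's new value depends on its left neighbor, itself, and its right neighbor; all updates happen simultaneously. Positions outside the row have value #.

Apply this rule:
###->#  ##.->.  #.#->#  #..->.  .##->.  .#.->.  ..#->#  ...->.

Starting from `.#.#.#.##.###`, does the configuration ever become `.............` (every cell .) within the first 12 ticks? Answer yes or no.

no

tick 1: #.#.#.#..#.##
tick 2: .#.#.#..#.#.#
tick 3: #.#.#..#.#.#.
tick 4: .#.#..#.#.#.#
tick 5: #.#..#.#.#.#.
tick 6: .#..#.#.#.#.#
tick 7: #..#.#.#.#.#.
tick 8: ..#.#.#.#.#.#
tick 9: .#.#.#.#.#.#.
tick 10: #.#.#.#.#.#.#
tick 11: .#.#.#.#.#.#.  (repeats tick 9; period 2)
tick 12: #.#.#.#.#.#.#
tick 12 is #.#.#.#.#.#.#, still not uniform .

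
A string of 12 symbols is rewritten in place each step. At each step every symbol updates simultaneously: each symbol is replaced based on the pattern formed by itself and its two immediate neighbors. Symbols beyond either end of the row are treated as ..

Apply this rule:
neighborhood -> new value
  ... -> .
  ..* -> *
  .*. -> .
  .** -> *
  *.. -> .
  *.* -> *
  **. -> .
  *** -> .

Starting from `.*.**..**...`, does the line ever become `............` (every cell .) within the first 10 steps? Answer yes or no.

*.**..**....
.**..**.....
**..**......
*..**.......
..**........
.**.........
**..........
*...........
............
all cells are . at step 9

yes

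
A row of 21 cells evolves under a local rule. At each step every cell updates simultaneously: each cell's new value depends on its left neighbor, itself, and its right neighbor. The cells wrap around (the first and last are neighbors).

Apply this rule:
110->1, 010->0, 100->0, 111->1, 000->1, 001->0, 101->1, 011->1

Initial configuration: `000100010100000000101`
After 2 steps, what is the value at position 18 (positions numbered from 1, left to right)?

0

step 1: 010001001001111110010
step 2: 000100000001111110000
position 18 holds 0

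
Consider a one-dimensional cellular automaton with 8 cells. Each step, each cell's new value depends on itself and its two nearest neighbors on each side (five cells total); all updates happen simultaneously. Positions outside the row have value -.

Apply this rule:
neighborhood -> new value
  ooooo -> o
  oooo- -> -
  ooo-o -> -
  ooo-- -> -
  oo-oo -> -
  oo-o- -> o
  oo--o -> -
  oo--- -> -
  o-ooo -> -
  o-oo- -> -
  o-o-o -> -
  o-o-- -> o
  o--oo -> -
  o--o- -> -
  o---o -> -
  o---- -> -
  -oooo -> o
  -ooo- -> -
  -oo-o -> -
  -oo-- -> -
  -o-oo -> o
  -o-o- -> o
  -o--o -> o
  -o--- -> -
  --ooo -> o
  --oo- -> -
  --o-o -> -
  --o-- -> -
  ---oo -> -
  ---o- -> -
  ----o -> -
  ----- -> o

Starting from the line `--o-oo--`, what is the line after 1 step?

---o----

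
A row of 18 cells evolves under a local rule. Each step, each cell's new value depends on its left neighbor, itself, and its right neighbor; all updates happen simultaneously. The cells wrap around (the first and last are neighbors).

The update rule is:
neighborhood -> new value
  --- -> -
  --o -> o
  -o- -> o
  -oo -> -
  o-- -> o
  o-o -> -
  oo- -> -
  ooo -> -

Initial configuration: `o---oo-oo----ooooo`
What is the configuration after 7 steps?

-o-o-----o--o-----
oo-oo---oooooo----
-----o-o------o--o
o---oo-oo----ooooo  (repeats step 0; period 4)
step 7: -----o-o------o--o

-----o-o------o--o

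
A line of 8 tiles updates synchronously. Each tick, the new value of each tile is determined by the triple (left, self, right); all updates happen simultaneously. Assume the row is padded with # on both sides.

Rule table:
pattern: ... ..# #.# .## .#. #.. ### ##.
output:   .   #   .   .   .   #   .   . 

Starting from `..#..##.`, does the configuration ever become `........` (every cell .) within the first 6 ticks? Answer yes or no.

##.##...
.....#.#
#...#...
.#.#.#.#
........
all cells are . at tick 5

yes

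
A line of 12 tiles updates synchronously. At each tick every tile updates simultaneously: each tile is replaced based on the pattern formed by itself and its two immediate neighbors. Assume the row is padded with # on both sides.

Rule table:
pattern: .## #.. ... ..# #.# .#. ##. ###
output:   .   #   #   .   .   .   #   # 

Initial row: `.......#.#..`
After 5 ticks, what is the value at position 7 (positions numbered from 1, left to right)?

#

######....#.
#########...
###########.
###########.  (fixed point — unchanged through tick 5)
position 7 holds #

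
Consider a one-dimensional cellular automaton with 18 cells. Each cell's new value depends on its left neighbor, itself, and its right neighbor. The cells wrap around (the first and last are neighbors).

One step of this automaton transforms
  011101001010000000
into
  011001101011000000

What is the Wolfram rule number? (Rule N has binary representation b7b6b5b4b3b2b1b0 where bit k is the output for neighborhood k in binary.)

position 2: 111 → 1  (bit 7 = 1)
position 3: 110 → 0  (bit 6 = 0)
position 4: 101 → 0  (bit 5 = 0)
position 6: 100 → 1  (bit 4 = 1)
position 1: 011 → 1  (bit 3 = 1)
position 5: 010 → 1  (bit 2 = 1)
position 0: 001 → 0  (bit 1 = 0)
position 12: 000 → 0  (bit 0 = 0)
bits b7..b0 = 10011100 = 156

156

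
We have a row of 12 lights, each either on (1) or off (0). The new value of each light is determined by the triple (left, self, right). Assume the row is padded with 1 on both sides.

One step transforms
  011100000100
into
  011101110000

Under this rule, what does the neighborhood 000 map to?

1

At position 5 the neighborhood is 000; the next row has 1 there.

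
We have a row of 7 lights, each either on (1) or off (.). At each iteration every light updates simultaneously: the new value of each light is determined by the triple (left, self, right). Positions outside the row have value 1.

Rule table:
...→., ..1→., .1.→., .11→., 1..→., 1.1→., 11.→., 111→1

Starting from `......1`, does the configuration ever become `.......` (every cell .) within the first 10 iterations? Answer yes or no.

yes

.......
all cells are . at iteration 1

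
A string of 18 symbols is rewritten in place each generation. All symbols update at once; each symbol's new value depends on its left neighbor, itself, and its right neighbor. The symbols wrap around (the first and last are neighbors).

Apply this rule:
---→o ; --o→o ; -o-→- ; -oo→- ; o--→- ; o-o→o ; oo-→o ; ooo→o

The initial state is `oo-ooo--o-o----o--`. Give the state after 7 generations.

oo-o-o-oo-o-o-o-o-

-oo-oo-o-o--ooo--o
o-oo-oo-o--o-oo-o-
-o-oo-oo--o-o-oo-o
o-o-oo-o-o-o-o-oo-
-o-o-oo-o-o-o-o-oo
o-o-o-oo-o-o-o-o-o
oo-o-o-oo-o-o-o-o-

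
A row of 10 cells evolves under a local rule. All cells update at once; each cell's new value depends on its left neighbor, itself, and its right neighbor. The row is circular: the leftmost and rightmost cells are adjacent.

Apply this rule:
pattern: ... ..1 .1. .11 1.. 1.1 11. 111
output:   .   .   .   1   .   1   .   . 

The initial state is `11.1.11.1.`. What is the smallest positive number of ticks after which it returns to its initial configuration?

1.1.11.1.1
.1.11.1.11
1.11.1.11.
.11.1.11.1
11.1.11.1.

5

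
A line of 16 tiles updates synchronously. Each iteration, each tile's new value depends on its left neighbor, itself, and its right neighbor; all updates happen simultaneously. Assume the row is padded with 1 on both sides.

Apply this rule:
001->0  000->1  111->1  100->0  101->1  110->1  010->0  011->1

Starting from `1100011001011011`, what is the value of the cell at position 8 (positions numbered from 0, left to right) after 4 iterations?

1

1101011000111111
1110111010111111
1111111101111111
1111111111111111
position 8 holds 1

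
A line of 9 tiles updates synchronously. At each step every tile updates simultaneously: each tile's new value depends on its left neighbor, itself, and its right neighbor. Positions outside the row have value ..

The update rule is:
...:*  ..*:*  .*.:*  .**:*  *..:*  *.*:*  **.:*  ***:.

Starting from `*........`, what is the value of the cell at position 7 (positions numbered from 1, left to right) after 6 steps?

*********
*.......*
*********  (repeats step 1; period 2)
step 6: *.......*
position 7 holds .

.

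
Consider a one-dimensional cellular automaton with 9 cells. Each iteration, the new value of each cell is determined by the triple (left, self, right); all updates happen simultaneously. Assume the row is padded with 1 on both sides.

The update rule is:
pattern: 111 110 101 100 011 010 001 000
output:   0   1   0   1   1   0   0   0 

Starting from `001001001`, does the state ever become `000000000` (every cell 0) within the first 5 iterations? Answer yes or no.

iteration 1: 100100101
iteration 2: 110010001
iteration 3: 011001001
iteration 4: 011100101
iteration 5: 010110001
iteration 5 is 010110001, still not uniform 0

no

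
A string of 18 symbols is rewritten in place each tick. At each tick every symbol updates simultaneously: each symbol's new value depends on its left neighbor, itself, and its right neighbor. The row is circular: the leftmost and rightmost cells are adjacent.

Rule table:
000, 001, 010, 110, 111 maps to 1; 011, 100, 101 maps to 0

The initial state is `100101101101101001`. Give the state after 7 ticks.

101100100100101010

101100100100101010
100101101101101010
101100100100101010  (repeats tick 1; period 2)
tick 7: 101100100100101010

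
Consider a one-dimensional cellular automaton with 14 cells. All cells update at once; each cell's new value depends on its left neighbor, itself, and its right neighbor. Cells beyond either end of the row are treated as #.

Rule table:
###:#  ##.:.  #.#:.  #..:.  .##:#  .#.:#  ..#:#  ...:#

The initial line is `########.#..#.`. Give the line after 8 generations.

..##..##..####

generation 1: #######..#.##.
generation 2: ######..##.#..
generation 3: #####..##..#.#
generation 4: ####..##..##.#
generation 5: ###..##..##..#
generation 6: ##..##..##..##
generation 7: #..##..##..###
generation 8: ..##..##..####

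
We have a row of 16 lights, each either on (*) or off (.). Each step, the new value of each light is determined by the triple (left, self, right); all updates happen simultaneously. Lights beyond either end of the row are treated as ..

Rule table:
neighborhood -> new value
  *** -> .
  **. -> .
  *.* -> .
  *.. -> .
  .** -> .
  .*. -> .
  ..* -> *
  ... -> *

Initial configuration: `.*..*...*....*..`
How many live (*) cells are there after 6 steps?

3

*..*..**..***..*
..*..*...*....*.
**..*..**..***..
...*..*...*....*
***..*..**..***.
....*..*...*....
count of *: 3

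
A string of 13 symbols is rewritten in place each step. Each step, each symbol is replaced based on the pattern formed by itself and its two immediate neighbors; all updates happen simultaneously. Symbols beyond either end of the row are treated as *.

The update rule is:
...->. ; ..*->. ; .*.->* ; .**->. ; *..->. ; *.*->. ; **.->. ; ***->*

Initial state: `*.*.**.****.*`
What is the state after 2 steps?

..*..........

step 1: ..*.....**...
step 2: ..*..........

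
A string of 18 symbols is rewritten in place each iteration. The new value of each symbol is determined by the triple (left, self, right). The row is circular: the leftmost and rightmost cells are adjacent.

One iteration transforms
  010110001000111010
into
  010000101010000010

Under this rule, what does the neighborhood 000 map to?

At position 6 the neighborhood is 000; the next row has 1 there.

1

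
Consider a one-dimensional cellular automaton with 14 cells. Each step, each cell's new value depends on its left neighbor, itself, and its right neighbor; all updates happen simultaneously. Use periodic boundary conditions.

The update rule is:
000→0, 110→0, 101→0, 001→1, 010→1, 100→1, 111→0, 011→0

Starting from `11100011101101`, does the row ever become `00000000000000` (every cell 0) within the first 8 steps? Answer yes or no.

yes

step 1: 00010100000000
step 2: 00110110000000
step 3: 01000001000000
step 4: 11100011100000
step 5: 00010100010001
step 6: 10110110111011
step 7: 00000000000000
all cells are 0 at step 7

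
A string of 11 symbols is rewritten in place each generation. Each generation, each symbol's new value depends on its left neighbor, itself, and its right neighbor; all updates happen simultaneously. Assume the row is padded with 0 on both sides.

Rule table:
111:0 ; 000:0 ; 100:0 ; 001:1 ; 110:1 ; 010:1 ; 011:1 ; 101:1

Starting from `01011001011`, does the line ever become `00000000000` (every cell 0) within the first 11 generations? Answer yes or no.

no

generation 1: 11111011111
generation 2: 10001110001
generation 3: 10011010011
generation 4: 10111110111
generation 5: 11100011101
generation 6: 10100110111
generation 7: 11101111101
generation 8: 10111000111
generation 9: 11101001101
generation 10: 10111011111
generation 11: 11101110001
generation 11 is 11101110001, still not uniform 0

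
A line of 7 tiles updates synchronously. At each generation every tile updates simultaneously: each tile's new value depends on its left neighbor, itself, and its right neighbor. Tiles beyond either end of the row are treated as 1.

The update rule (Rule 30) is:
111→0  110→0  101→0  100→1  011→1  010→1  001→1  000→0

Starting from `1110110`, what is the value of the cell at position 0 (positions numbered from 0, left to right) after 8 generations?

generation 1: 0000100
generation 2: 1001111
generation 3: 0111000
generation 4: 0100101
generation 5: 0111101
generation 6: 0100001
generation 7: 0110011
generation 8: 0101110
position 0 holds 0

0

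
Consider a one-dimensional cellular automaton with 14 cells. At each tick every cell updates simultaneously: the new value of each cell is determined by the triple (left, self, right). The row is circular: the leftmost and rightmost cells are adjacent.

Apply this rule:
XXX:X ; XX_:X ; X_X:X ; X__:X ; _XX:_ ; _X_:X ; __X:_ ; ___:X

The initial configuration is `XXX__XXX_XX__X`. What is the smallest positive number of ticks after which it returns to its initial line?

tick 1: XXXX__XXX_XX__
tick 2: _XXXX__XXX_XX_
tick 3: __XXXX__XXX_XX
tick 4: X__XXXX__XXX_X
tick 5: XX__XXXX__XXX_
tick 6: _XX__XXXX__XXX
tick 7: X_XX__XXXX__XX
tick 8: XX_XX__XXXX__X
tick 9: XXX_XX__XXXX__
tick 10: _XXX_XX__XXXX_
tick 11: __XXX_XX__XXXX
tick 12: X__XXX_XX__XXX
tick 13: XX__XXX_XX__XX
tick 14: XXX__XXX_XX__X

14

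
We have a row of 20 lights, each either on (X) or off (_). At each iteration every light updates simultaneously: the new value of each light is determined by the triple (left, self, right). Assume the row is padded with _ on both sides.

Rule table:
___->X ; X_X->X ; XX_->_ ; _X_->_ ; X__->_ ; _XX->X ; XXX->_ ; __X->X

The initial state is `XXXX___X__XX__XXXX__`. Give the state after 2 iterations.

__XXXX__XX__XX__XXX_

iteration 1: X____XX__XX__XX____X
iteration 2: __XXXX__XX__XX__XXX_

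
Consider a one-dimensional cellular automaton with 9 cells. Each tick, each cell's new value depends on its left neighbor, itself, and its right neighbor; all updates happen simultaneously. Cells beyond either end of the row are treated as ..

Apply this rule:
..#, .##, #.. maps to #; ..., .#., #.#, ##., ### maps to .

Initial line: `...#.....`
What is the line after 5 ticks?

..#.#....
.#...#...
#.#.#.#..
.......#.
......#.#

......#.#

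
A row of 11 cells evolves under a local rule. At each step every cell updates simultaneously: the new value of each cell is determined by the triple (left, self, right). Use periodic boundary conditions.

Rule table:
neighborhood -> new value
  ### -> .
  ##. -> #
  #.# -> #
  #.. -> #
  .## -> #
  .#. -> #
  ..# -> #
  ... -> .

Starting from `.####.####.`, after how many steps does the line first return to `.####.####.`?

##..###..##
.####.####.

2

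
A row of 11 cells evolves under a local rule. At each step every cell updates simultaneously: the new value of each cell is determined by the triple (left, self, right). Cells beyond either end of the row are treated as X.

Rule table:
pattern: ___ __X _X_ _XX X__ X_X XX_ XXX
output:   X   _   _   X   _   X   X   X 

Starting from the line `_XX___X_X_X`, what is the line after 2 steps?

XXXX____XXX

step 1: XXX_X__X_XX
step 2: XXXX____XXX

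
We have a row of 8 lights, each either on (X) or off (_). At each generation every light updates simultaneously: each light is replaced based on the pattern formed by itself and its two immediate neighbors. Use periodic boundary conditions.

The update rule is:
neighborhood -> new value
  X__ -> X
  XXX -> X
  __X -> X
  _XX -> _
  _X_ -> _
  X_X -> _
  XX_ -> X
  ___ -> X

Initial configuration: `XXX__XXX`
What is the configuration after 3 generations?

XXXXX_XX
XXXXX__X
XXXXXXX_

XXXXXXX_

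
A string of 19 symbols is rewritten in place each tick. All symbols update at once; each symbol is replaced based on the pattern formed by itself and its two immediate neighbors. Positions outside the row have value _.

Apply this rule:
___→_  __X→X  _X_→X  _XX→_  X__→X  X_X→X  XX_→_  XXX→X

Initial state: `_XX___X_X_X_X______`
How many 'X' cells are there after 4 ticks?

11

X__X_XXXXXXXXX_____
XXXXX_XXXXXXX_X____
_XXX_X_XXXXX_XXX___
X_X_XXX_XXX_X_X_X__
count of X: 11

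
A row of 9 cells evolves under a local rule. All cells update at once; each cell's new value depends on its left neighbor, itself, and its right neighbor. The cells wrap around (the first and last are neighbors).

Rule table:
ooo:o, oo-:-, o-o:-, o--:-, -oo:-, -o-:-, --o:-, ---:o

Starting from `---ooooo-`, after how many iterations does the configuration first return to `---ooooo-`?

iteration 1: oo--ooo--
iteration 2: -----o---
iteration 3: oooo---oo
iteration 4: ooo--o--o
iteration 5: oo-------
iteration 6: ---ooooo-

6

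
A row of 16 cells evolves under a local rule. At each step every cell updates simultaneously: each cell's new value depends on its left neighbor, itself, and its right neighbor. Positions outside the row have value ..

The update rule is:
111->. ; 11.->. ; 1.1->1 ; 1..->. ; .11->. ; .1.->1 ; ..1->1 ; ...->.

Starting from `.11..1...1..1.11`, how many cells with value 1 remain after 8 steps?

1...11..11.111..
1..1...1..1.....
1.11..11.11.....
11...1..1.......
....11.11.......
...1..1.........
..11.11.........
.1..1...........
count of 1: 2

2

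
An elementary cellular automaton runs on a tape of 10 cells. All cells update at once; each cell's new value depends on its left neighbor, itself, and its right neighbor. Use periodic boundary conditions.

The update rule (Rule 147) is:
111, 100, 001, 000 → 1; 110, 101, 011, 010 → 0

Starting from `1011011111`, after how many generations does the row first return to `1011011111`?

generation 1: 0000001111
generation 2: 1111110110
generation 3: 0111100000
generation 4: 1011011111

4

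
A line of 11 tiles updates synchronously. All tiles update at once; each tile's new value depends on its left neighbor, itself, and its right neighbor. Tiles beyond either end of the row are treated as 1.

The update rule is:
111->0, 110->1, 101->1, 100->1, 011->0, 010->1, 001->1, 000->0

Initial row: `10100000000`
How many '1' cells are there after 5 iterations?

5

iteration 1: 11110000001
iteration 2: 00011000010
iteration 3: 10101100111
iteration 4: 11110111000
iteration 5: 00011001101
count of 1: 5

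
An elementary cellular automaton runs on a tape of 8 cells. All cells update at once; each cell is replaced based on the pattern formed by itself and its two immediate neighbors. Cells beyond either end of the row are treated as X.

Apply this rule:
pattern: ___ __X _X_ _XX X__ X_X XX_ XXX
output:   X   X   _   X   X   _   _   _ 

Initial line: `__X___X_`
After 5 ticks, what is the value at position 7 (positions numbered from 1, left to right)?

XX_XXX__
___X__XX
XXX_XXX_
____X___
XXXX_XXX
position 7 holds X

X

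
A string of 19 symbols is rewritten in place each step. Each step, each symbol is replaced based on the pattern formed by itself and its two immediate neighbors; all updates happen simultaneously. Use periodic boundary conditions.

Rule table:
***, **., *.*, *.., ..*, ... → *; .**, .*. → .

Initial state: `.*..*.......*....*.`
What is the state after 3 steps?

step 1: *.**.*******.****.*
step 2: **.**.*******.****.
step 3: .**.**.*******.****

.**.**.*******.****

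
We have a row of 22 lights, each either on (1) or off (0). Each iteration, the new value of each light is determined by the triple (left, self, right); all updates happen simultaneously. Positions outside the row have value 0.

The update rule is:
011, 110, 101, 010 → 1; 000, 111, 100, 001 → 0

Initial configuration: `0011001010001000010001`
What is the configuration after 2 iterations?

0011001010001000010001

0011001110001000010001
0011001010001000010001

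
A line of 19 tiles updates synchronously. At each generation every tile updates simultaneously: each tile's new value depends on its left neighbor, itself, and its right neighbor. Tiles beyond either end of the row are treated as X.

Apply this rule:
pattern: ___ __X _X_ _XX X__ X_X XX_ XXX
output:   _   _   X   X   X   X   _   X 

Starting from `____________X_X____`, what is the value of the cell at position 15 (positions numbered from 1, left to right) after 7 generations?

_

X___________XXXX___
_X__________XXX_X__
XXX_________XX_XXX_
XX_X________X_XXX_X
X_XXX_______XXXX_XX
_XXX_X______XXX_XXX
XXX_XXX_____XX_XXXX
position 15 holds _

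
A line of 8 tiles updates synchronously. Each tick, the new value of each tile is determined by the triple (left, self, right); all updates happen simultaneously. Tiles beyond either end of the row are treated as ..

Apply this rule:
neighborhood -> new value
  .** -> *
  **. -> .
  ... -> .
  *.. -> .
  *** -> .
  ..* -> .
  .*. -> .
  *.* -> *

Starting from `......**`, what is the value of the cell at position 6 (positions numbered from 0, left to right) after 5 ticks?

.

tick 1: ......*.
tick 2: ........
tick 3: ........  (fixed point — unchanged through tick 5)
position 6 holds .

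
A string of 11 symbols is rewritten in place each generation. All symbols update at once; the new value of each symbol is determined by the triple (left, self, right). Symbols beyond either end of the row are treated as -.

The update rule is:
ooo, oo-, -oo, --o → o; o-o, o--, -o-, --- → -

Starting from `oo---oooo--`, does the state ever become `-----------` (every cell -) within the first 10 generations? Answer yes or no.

no

oo--ooooo--
oo-oooooo--
oo-oooooo--  (fixed point — unchanged through generation 10)
generation 10 is oo-oooooo--, still not uniform -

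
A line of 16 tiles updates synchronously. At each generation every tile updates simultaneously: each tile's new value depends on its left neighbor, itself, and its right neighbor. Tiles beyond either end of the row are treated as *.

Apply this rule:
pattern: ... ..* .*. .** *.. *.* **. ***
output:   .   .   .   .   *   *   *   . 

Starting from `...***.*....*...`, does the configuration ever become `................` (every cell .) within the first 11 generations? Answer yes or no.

no

generation 1: *....**.*....*..
generation 2: **....**.*....*.
generation 3: .**....**.*....*
generation 4: *.**....**.*....
generation 5: **.**....**.*...
generation 6: .**.**....**.*..
generation 7: *.**.**....**.*.
generation 8: **.**.**....**.*
generation 9: .**.**.**....**.
generation 10: *.**.**.**....**
generation 11: **.**.**.**.....
generation 11 is **.**.**.**....., still not uniform .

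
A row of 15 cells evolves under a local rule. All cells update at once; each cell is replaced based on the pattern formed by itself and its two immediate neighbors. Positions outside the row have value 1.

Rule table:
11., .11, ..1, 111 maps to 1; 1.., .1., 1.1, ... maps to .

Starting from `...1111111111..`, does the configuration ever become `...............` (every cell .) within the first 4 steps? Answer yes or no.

..11111111111.1
.111111111111.1
.111111111111.1  (fixed point — unchanged through step 4)
step 4 is .111111111111.1, still not uniform .

no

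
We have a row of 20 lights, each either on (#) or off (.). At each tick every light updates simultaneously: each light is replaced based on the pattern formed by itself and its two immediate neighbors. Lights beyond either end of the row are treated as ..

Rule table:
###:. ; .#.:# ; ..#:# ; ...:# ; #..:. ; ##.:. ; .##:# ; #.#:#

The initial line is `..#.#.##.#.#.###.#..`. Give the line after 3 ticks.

tick 1: #######.######..##.#
tick 2: #......##......##.##
tick 3: #.######..######.##.

#.######..######.##.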